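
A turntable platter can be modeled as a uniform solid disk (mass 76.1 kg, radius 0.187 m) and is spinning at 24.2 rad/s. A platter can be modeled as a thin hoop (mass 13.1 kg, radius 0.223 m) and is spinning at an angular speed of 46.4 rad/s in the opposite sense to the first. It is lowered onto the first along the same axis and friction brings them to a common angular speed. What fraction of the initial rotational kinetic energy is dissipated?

The coupling torques are internal; angular momentum about the shared axis is conserved.
Moments of inertia: I_A = ½(76.1)(0.187)² = 1.331 kg·m²; I_B = (13.1)(0.223)² = 0.6514 kg·m².
Taking A's sense as positive: L = (1.331)(24.2) − (0.6514)(46.4) = 1.973 kg·m²·rad/s.
Combined I = 1.331 + 0.6514 = 1.982 kg·m².
ω_f = L / I = 1.973 / 1.982 = 0.9952 rad/s.
KE_i = ½ΣIω² = 1091 J; KE_f = ½(1.982)(0.9952)² = 0.9815 J.
Fraction dissipated = (KE_i − KE_f)/KE_i = 0.9991.

fraction ≈ 0.999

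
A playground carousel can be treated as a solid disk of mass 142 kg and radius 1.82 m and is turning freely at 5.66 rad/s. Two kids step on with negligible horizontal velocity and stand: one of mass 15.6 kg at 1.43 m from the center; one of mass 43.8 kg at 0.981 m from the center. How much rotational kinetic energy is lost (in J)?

energy lost ≈ 902 J

No external torque acts about the center; L_before = L_after.
I_p = ½(142)(1.82)² = 235.2 kg·m².
Added inertia Σmr² = (15.6)(1.43)² + (43.8)(0.981)² = 74.05 kg·m²; I_f = 235.2 + 74.05 = 309.2 kg·m².
ω_f = I_p ω_i / I_f = (235.2)(5.66) / 309.2 = 4.305 rad/s.
KE_i = ½(235.2)(5.660 rad/s)² = 3767 J; KE_f = ½(309.2)(4.305)² = 2865 J.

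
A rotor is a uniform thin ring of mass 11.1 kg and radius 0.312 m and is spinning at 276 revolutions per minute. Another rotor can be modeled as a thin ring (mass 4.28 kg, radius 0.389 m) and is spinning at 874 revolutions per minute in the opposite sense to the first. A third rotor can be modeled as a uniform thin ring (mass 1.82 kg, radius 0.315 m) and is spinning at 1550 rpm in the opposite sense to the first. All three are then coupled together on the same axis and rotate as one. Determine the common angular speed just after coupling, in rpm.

No external torque acts about the common axis, so total angular momentum is conserved.
Moments of inertia: I_A = (11.1)(0.312)² = 1.081 kg·m²; I_B = (4.28)(0.389)² = 0.6477 kg·m²; I_C = (1.82)(0.315)² = 0.1806 kg·m².
Taking A's sense as positive: L = (1.081)(276) − (0.6477)(874) − (0.1806)(1550) = -547.7 kg·m²·rpm.
Combined I = 1.081 + 0.6477 + 0.1806 = 1.909 kg·m².
ω_f = L / I = -547.7 / 1.909 = -287.0 rpm.

|ω_f| ≈ 287 rpm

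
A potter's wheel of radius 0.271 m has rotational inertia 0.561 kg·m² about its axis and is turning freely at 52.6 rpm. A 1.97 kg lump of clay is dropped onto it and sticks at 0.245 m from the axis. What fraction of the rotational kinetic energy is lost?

No external torque acts about the axis; L_before = L_after.
Added inertia Σmr² = (1.97)(0.245)² = 0.1182 kg·m²; I_f = 0.5610 + 0.1182 = 0.6792 kg·m².
ω_f = I_p ω_i / I_f = (0.5610)(52.6) / 0.6792 = 43.44 rpm.
KE_i = ½(0.5610)(5.508 rad/s)² = 8.511 J; KE_f = ½(0.6792)(4.549)² = 7.029 J.
Fraction lost = 0.1741.

fraction ≈ 0.174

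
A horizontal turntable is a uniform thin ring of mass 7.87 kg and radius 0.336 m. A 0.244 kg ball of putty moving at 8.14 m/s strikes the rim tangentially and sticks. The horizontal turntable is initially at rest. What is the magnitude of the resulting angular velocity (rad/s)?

|ω_f| ≈ 0.729 rad/s

About the axle the impulsive forces during the collision are internal, so angular momentum about that axis is conserved.
I_p = (7.87)(0.336)² = 0.8885 kg·m². Taking the sense of the ball of putty's angular momentum as positive, L_{ball} = m v R = (0.244)(8.14)(0.336) = 0.6673 kg·m²/s.
L_i = 0 + 0.6673 = 0.6673 kg·m²/s.
After sticking, I_f = I_p + m R² = 0.8885 + (0.244)(0.336)² = 0.9160 kg·m².
ω_f = L_i / I_f = 0.6673 / 0.9160 = 0.7285 rad/s.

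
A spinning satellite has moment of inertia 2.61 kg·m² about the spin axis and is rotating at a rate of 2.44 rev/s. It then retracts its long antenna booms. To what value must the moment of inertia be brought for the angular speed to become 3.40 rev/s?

Angular momentum about the spin axis is conserved since the torque about it is zero.
I₂ = I₁ω₁ / ω₂ = (2.61)(2.44) / (3.40) = 1.873 kg·m².

I₂ ≈ 1.87 kg·m²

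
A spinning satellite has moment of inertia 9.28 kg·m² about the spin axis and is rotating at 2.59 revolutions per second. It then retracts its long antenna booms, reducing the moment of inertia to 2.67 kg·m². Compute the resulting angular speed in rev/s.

ω₂ ≈ 9.00 rev/s

Angular momentum about the spin axis is conserved since the torque about it is zero.
ω₂ = I₁ω₁ / I₂ = (9.280)(2.59 rev/s) / (2.670) = 9.002 rev/s.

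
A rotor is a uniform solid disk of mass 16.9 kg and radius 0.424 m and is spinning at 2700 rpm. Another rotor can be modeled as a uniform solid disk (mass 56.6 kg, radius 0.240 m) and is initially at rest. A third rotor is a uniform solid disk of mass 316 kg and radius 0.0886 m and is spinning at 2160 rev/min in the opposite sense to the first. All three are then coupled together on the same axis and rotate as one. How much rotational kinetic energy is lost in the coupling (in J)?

ΔKE lost ≈ 89900 J

The coupling torques are internal; angular momentum about the shared axis is conserved.
Moments of inertia: I_A = ½(16.9)(0.424)² = 1.519 kg·m²; I_B = ½(56.6)(0.240)² = 1.630 kg·m²; I_C = ½(316)(0.0886)² = 1.240 kg·m².
Taking A's sense as positive: L = (1.519)(2700) − (1.240)(2160) = 1423 kg·m²·rpm.
Combined I = 1.519 + 1.630 + 1.240 = 4.389 kg·m².
ω_f = L / I = 1423 / 4.389 = 324.1 rpm.
KE_i = ½ΣIω² = 92450 J; KE_f = ½(4.389)(33.94)² = 2528 J.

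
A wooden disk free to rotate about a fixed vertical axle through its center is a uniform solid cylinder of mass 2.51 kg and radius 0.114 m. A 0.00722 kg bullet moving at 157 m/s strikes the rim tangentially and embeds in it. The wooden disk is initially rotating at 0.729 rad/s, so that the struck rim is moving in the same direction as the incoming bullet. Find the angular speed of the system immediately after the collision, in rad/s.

The axle reaction passes through the axle and exerts no torque about it; angular momentum about the axle is conserved through the impact.
I_p = ½(2.51)(0.114)² = 0.01631 kg·m². Taking the sense of the bullet's angular momentum as positive, L_{bullet} = m v R = (0.00722)(157)(0.114) = 0.1292 kg·m²/s.
L_i = +I_p ω_p + m v R = +(0.01631)(0.729) + 0.1292 = 0.1411 kg·m²/s.
After sticking, I_f = I_p + m R² = 0.01631 + (0.00722)(0.114)² = 0.01640 kg·m².
ω_f = L_i / I_f = 0.1411 / 0.01640 = 8.602 rad/s.

|ω_f| ≈ 8.60 rad/s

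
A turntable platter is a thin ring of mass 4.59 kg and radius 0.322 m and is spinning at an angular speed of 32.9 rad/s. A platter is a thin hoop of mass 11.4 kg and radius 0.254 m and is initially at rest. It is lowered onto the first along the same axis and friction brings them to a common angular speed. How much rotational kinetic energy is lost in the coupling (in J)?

ΔKE lost ≈ 156 J

The coupling torques are internal; angular momentum about the shared axis is conserved.
Moments of inertia: I_A = (4.59)(0.322)² = 0.4759 kg·m²; I_B = (11.4)(0.254)² = 0.7355 kg·m².
Taking A's sense as positive: L = (0.4759)(32.9) = 15.66 kg·m²·rad/s.
Combined I = 0.4759 + 0.7355 = 1.211 kg·m².
ω_f = L / I = 15.66 / 1.211 = 12.93 rad/s.
KE_i = ½ΣIω² = 257.6 J; KE_f = ½(1.211)(12.93)² = 101.2 J.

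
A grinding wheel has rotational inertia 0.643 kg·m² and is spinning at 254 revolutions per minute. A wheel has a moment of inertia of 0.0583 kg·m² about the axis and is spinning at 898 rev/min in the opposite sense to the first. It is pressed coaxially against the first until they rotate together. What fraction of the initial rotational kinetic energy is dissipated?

fraction ≈ 0.802

No external torque acts about the common axis, so total angular momentum is conserved.
Taking A's sense as positive: L = (0.6430)(254) − (0.05830)(898) = 111.0 kg·m²·rpm.
Combined I = 0.6430 + 0.05830 = 0.7013 kg·m².
ω_f = L / I = 111.0 / 0.7013 = 158.2 rpm.
KE_i = ½ΣIω² = 485.2 J; KE_f = ½(0.7013)(16.57)² = 96.28 J.
Fraction dissipated = (KE_i − KE_f)/KE_i = 0.8016.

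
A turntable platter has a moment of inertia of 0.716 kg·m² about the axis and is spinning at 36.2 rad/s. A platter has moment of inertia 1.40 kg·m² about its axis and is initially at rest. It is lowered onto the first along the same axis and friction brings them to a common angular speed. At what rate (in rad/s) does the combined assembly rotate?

|ω_f| ≈ 12.2 rad/s

The coupling torques are internal; angular momentum about the shared axis is conserved.
Taking A's sense as positive: L = (0.7160)(36.2) = 25.92 kg·m²·rad/s.
Combined I = 0.7160 + 1.400 = 2.116 kg·m².
ω_f = L / I = 25.92 / 2.116 = 12.25 rad/s.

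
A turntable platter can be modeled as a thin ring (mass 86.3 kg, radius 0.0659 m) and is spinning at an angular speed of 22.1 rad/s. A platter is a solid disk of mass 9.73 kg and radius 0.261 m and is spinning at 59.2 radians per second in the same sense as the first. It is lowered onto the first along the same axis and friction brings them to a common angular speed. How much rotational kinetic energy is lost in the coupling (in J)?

ΔKE lost ≈ 121 J

The coupling torques are internal; angular momentum about the shared axis is conserved.
Moments of inertia: I_A = (86.3)(0.0659)² = 0.3748 kg·m²; I_B = ½(9.73)(0.261)² = 0.3314 kg·m².
Taking A's sense as positive: L = (0.3748)(22.1) + (0.3314)(59.2) = 27.90 kg·m²·rad/s.
Combined I = 0.3748 + 0.3314 = 0.7062 kg·m².
ω_f = L / I = 27.90 / 0.7062 = 39.51 rad/s.
KE_i = ½ΣIω² = 672.3 J; KE_f = ½(0.7062)(39.51)² = 551.2 J.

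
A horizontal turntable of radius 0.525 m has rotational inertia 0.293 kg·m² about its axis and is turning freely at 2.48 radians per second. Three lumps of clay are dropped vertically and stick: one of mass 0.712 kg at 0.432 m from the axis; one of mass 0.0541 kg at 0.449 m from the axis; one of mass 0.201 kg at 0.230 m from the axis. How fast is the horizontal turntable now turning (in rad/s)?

ω_f ≈ 1.62 rad/s

The added mass arrives with no angular momentum about the axis, and any external torque about the axis is negligible, so the system's angular momentum is conserved.
Added inertia Σmr² = (0.712)(0.432)² + (0.0541)(0.449)² + (0.201)(0.230)² = 0.1544 kg·m²; I_f = 0.2930 + 0.1544 = 0.4474 kg·m².
ω_f = I_p ω_i / I_f = (0.2930)(2.48) / 0.4474 = 1.624 rad/s.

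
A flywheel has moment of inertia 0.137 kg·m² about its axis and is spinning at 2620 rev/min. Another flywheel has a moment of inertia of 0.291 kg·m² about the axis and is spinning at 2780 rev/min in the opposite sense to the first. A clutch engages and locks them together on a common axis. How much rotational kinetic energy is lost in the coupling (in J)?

ΔKE lost ≈ 14900 J

The coupling torques are internal; angular momentum about the shared axis is conserved.
Taking A's sense as positive: L = (0.1370)(2620) − (0.2910)(2780) = -450.0 kg·m²·rpm.
Combined I = 0.1370 + 0.2910 = 0.4280 kg·m².
ω_f = L / I = -450.0 / 0.4280 = -1051 rpm.
KE_i = ½ΣIω² = 17490 J; KE_f = ½(0.4280)(110.1)² = 2595 J.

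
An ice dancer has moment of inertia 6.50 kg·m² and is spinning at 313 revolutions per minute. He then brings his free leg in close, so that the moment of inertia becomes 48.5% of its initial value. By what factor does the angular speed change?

ω₂/ω₁ ≈ 2.06

No external torque acts about the spin axis, so angular momentum is conserved.
I₂ = 0.485 × 6.50 = 3.152 kg·m².
ω₂/ω₁ = I₁/I₂ = 6.500 / 3.152 = 2.062.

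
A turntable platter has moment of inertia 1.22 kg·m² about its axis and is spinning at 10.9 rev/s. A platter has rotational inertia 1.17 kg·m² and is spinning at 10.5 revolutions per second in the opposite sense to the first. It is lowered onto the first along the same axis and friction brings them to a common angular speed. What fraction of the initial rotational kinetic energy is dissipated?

fraction ≈ 0.998

The coupling torques are internal; angular momentum about the shared axis is conserved.
Taking A's sense as positive: L = (1.220)(10.9) − (1.170)(10.5) = 1.013 kg·m²·rev/s.
Combined I = 1.220 + 1.170 = 2.390 kg·m².
ω_f = L / I = 1.013 / 2.390 = 0.4238 rev/s.
KE_i = ½ΣIω² = 5407 J; KE_f = ½(2.390)(2.663)² = 8.475 J.
Fraction dissipated = (KE_i − KE_f)/KE_i = 0.9984.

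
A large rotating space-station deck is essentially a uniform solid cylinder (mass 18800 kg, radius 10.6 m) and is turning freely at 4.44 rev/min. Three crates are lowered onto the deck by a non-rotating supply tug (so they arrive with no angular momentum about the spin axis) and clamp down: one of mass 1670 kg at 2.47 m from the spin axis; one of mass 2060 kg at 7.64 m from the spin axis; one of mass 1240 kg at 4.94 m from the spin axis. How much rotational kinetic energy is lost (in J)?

energy lost ≈ 15100 J

No external torque acts about the spin axis; L_before = L_after.
I_p = ½(18800)(10.6)² = 1.056e+06 kg·m².
Added inertia Σmr² = (1670)(2.47)² + (2060)(7.64)² + (1240)(4.94)² = 1.607e+05 kg·m²; I_f = 1.056e+06 + 1.607e+05 = 1.217e+06 kg·m².
ω_f = I_p ω_i / I_f = (1.056e+06)(4.44) / 1.217e+06 = 3.854 rpm.
KE_i = ½(1.056e+06)(0.4650 rad/s)² = 1.142e+05 J; KE_f = ½(1.217e+06)(0.4036)² = 99090 J.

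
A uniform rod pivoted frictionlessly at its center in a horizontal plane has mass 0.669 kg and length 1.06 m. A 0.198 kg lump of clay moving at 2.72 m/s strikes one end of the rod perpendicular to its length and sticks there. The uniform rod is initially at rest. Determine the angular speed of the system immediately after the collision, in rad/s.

|ω_f| ≈ 2.41 rad/s

The axle reaction passes through the pivot and exerts no torque about it; angular momentum about the pivot is conserved through the impact.
I_p = (1/12)(0.669)(1.06)² = 0.06264 kg·m². Taking the sense of the lump of clay's angular momentum as positive, L_{lump} = m v R = (0.198)(2.72)(1.06/2) = 0.2854 kg·m²/s.
L_i = 0 + 0.2854 = 0.2854 kg·m²/s.
After sticking, I_f = I_p + m R² = 0.06264 + (0.198)(1.06/2)² = 0.1183 kg·m².
ω_f = L_i / I_f = 0.2854 / 0.1183 = 2.414 rad/s.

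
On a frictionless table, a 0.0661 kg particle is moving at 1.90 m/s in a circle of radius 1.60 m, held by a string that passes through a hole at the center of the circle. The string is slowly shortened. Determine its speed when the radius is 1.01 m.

Central (radial) force ⇒ zero torque about the center ⇒ m v r is constant.
v₂ = v₁ r₁ / r₂ = (1.90)(1.60) / (1.01) = 3.010 m/s.

v₂ ≈ 3.01 m/s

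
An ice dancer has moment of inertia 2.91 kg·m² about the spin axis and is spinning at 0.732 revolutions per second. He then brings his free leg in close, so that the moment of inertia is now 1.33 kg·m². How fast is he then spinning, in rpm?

ω₂ ≈ 96.1 rpm

No external torque acts about the spin axis, so angular momentum is conserved.
ω₂ = I₁ω₁ / I₂ = (2.910)(0.732 rev/s) / (1.330) = 1.602 rev/s = 96.10 rpm.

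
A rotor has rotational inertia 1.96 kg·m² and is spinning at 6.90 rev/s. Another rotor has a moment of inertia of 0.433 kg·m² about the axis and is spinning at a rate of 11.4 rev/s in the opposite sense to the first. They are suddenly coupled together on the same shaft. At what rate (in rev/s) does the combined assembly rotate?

|ω_f| ≈ 3.59 rev/s

The coupling torques are internal; angular momentum about the shared axis is conserved.
Taking A's sense as positive: L = (1.960)(6.90) − (0.4330)(11.4) = 8.588 kg·m²·rev/s.
Combined I = 1.960 + 0.4330 = 2.393 kg·m².
ω_f = L / I = 8.588 / 2.393 = 3.589 rev/s.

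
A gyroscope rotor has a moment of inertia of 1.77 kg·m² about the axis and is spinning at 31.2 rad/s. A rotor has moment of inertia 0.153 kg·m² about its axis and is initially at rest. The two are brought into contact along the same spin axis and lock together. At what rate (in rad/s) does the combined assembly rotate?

|ω_f| ≈ 28.7 rad/s

No external torque acts about the common axis, so total angular momentum is conserved.
Taking A's sense as positive: L = (1.770)(31.2) = 55.22 kg·m²·rad/s.
Combined I = 1.770 + 0.1530 = 1.923 kg·m².
ω_f = L / I = 55.22 / 1.923 = 28.72 rad/s.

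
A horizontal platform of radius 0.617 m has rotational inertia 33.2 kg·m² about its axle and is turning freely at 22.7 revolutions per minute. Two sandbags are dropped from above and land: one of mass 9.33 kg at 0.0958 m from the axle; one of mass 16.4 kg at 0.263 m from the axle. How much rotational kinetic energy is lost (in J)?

No external torque acts about the axle; L_before = L_after.
Added inertia Σmr² = (9.33)(0.0958)² + (16.4)(0.263)² = 1.220 kg·m²; I_f = 33.20 + 1.220 = 34.42 kg·m².
ω_f = I_p ω_i / I_f = (33.20)(22.7) / 34.42 = 21.90 rpm.
KE_i = ½(33.20)(2.377 rad/s)² = 93.80 J; KE_f = ½(34.42)(2.293)² = 90.48 J.

energy lost ≈ 3.32 J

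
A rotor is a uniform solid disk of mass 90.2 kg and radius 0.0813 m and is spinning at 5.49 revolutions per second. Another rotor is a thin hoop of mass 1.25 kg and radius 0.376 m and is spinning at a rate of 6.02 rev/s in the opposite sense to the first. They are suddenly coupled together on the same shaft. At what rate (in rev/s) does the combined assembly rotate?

The coupling torques are internal; angular momentum about the shared axis is conserved.
Moments of inertia: I_A = ½(90.2)(0.0813)² = 0.2981 kg·m²; I_B = (1.25)(0.376)² = 0.1767 kg·m².
Taking A's sense as positive: L = (0.2981)(5.49) − (0.1767)(6.02) = 0.5727 kg·m²·rev/s.
Combined I = 0.2981 + 0.1767 = 0.4748 kg·m².
ω_f = L / I = 0.5727 / 0.4748 = 1.206 rev/s.

|ω_f| ≈ 1.21 rev/s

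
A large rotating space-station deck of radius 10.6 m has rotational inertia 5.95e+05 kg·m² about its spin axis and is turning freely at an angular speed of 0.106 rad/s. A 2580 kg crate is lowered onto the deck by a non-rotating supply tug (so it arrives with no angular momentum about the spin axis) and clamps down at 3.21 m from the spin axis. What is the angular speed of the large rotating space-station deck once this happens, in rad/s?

The added mass arrives with no angular momentum about the spin axis, and any external torque about the spin axis is negligible, so the system's angular momentum is conserved.
Added inertia Σmr² = (2580)(3.21)² = 26580 kg·m²; I_f = 5.950e+05 + 26580 = 6.216e+05 kg·m².
ω_f = I_p ω_i / I_f = (5.950e+05)(0.106) / 6.216e+05 = 0.1015 rad/s.

ω_f ≈ 0.101 rad/s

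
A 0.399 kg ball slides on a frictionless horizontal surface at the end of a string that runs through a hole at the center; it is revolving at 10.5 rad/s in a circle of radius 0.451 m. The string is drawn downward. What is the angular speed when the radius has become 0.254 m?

ω₂ ≈ 33.1 rad/s

The constraining force is radial, so m r² ω about the center is conserved.
ω₂ = ω₁ (r₁/r₂)² = (10.5)(0.451/0.254)² = 33.10 rad/s.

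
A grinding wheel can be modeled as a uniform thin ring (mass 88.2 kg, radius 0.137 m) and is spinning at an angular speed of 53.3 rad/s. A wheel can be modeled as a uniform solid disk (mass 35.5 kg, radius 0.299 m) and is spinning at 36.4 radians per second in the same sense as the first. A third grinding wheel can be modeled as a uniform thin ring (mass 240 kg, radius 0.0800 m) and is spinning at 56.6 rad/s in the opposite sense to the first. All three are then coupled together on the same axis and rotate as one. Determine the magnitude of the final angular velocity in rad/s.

The coupling torques are internal; angular momentum about the shared axis is conserved.
Moments of inertia: I_A = (88.2)(0.137)² = 1.655 kg·m²; I_B = ½(35.5)(0.299)² = 1.587 kg·m²; I_C = (240)(0.0800)² = 1.536 kg·m².
Taking A's sense as positive: L = (1.655)(53.3) + (1.587)(36.4) − (1.536)(56.6) = 59.06 kg·m²·rad/s.
Combined I = 1.655 + 1.587 + 1.536 = 4.778 kg·m².
ω_f = L / I = 59.06 / 4.778 = 12.36 rad/s.

|ω_f| ≈ 12.4 rad/s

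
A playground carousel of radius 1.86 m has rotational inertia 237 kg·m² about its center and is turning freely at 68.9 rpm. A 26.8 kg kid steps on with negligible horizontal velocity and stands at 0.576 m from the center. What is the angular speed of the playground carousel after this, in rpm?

ω_f ≈ 66.4 rpm

No external torque acts about the center; L_before = L_after.
Added inertia Σmr² = (26.8)(0.576)² = 8.892 kg·m²; I_f = 237.0 + 8.892 = 245.9 kg·m².
ω_f = I_p ω_i / I_f = (237.0)(68.9) / 245.9 = 66.41 rpm.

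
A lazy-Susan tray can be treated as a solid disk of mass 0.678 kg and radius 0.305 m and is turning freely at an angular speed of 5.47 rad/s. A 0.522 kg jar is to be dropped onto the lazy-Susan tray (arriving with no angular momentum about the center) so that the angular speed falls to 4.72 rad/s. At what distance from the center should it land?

r ≈ 0.0980 m

The added mass arrives with no angular momentum about the center, and any external torque about the center is negligible, so the system's angular momentum is conserved.
I_p = ½(0.678)(0.305)² = 0.03154 kg·m².
I_p ω_i = (I_p + m r²) ω_f ⇒ m r² = I_p(ω_i/ω_f − 1) = 0.03154(5.47/4.72 − 1) = 0.005011 kg·m².
r = √(0.005011/0.522) = 0.09798 m.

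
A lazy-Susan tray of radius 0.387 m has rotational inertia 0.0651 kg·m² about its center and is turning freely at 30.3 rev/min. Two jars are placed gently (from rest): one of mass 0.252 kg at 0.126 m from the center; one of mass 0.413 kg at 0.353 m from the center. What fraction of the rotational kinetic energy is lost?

The added mass arrives with no angular momentum about the center, and any external torque about the center is negligible, so the system's angular momentum is conserved.
Added inertia Σmr² = (0.252)(0.126)² + (0.413)(0.353)² = 0.05546 kg·m²; I_f = 0.06510 + 0.05546 = 0.1206 kg·m².
ω_f = I_p ω_i / I_f = (0.06510)(30.3) / 0.1206 = 16.36 rpm.
KE_i = ½(0.06510)(3.173 rad/s)² = 0.3277 J; KE_f = ½(0.1206)(1.713)² = 0.1770 J.
Fraction lost = 0.4600.

fraction ≈ 0.460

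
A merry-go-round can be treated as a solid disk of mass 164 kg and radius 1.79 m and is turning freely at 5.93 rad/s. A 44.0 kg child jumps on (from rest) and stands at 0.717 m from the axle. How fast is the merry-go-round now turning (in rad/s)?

ω_f ≈ 5.46 rad/s

No external torque acts about the axle; L_before = L_after.
I_p = ½(164)(1.79)² = 262.7 kg·m².
Added inertia Σmr² = (44.0)(0.717)² = 22.62 kg·m²; I_f = 262.7 + 22.62 = 285.4 kg·m².
ω_f = I_p ω_i / I_f = (262.7)(5.93) / 285.4 = 5.460 rad/s.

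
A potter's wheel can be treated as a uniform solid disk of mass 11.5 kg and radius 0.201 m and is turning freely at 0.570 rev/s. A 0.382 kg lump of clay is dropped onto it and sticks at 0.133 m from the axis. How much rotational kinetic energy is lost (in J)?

The added mass arrives with no angular momentum about the axis, and any external torque about the axis is negligible, so the system's angular momentum is conserved.
I_p = ½(11.5)(0.201)² = 0.2323 kg·m².
Added inertia Σmr² = (0.382)(0.133)² = 0.006757 kg·m²; I_f = 0.2323 + 0.006757 = 0.2391 kg·m².
ω_f = I_p ω_i / I_f = (0.2323)(0.570) / 0.2391 = 0.5539 rev/s.
KE_i = ½(0.2323)(3.581 rad/s)² = 1.490 J; KE_f = ½(0.2391)(3.480)² = 1.448 J.

energy lost ≈ 0.0421 J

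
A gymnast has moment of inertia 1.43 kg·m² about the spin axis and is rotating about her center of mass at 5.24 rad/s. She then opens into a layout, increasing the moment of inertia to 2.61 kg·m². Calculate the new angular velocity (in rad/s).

With no external torque about the axis, L is conserved: I₁ω₁ = I₂ω₂.
ω₂ = I₁ω₁ / I₂ = (1.430)(5.24 rad/s) / (2.610) = 2.871 rad/s.

ω₂ ≈ 2.87 rad/s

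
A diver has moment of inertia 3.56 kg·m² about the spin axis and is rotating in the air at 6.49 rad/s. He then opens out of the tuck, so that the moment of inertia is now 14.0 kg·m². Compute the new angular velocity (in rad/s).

No external torque acts about the spin axis, so angular momentum is conserved.
ω₂ = I₁ω₁ / I₂ = (3.560)(6.49 rad/s) / (14.00) = 1.650 rad/s.

ω₂ ≈ 1.65 rad/s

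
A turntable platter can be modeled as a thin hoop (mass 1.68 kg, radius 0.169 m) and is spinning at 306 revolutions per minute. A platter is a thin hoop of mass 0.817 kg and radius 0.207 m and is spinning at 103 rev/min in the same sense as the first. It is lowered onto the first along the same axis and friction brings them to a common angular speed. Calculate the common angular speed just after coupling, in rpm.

No external torque acts about the common axis, so total angular momentum is conserved.
Moments of inertia: I_A = (1.68)(0.169)² = 0.04798 kg·m²; I_B = (0.817)(0.207)² = 0.03501 kg·m².
Taking A's sense as positive: L = (0.04798)(306) + (0.03501)(103) = 18.29 kg·m²·rpm.
Combined I = 0.04798 + 0.03501 = 0.08299 kg·m².
ω_f = L / I = 18.29 / 0.08299 = 220.4 rpm.

|ω_f| ≈ 220 rpm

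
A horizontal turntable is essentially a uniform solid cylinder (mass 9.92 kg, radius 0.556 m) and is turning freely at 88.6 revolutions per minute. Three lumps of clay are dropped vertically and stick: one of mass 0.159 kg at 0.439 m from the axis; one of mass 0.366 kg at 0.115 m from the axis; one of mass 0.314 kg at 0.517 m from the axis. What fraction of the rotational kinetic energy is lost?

No external torque acts about the axis; L_before = L_after.
I_p = ½(9.92)(0.556)² = 1.533 kg·m².
Added inertia Σmr² = (0.159)(0.439)² + (0.366)(0.115)² + (0.314)(0.517)² = 0.1194 kg·m²; I_f = 1.533 + 0.1194 = 1.653 kg·m².
ω_f = I_p ω_i / I_f = (1.533)(88.6) / 1.653 = 82.20 rpm.
KE_i = ½(1.533)(9.278 rad/s)² = 66.00 J; KE_f = ½(1.653)(8.608)² = 61.23 J.
Fraction lost = 0.07225.

fraction ≈ 0.0723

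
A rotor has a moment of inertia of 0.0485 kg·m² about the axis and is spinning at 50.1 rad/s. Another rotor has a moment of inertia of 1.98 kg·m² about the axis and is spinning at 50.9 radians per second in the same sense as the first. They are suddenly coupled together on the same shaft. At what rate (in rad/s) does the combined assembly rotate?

The coupling torques are internal; angular momentum about the shared axis is conserved.
Taking A's sense as positive: L = (0.04850)(50.1) + (1.980)(50.9) = 103.2 kg·m²·rad/s.
Combined I = 0.04850 + 1.980 = 2.029 kg·m².
ω_f = L / I = 103.2 / 2.029 = 50.88 rad/s.

|ω_f| ≈ 50.9 rad/s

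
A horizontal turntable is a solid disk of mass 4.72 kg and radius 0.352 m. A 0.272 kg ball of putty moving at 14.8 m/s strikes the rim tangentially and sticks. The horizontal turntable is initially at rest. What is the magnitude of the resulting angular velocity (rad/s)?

About the axle the impulsive forces during the collision are internal, so angular momentum about that axis is conserved.
I_p = ½(4.72)(0.352)² = 0.2924 kg·m². Taking the sense of the ball of putty's angular momentum as positive, L_{ball} = m v R = (0.272)(14.8)(0.352) = 1.417 kg·m²/s.
L_i = 0 + 1.417 = 1.417 kg·m²/s.
After sticking, I_f = I_p + m R² = 0.2924 + (0.272)(0.352)² = 0.3261 kg·m².
ω_f = L_i / I_f = 1.417 / 0.3261 = 4.345 rad/s.

|ω_f| ≈ 4.35 rad/s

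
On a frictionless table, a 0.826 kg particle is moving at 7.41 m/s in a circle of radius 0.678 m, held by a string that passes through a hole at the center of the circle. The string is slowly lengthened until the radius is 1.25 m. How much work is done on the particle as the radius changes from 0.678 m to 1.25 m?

Central (radial) force ⇒ zero torque about the center ⇒ m v r is constant.
v₂ = v₁ r₁ / r₂ = (7.41)(0.678) / (1.25) = 4.019 m/s.
W = ΔKE = ½m(v₂² − v₁²) = -16.01 J.

W ≈ -16.0 J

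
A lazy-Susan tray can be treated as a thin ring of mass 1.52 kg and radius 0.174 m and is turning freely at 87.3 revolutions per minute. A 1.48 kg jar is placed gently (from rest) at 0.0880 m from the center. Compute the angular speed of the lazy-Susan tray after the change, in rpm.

The added mass arrives with no angular momentum about the center, and any external torque about the center is negligible, so the system's angular momentum is conserved.
I_p = (1.52)(0.174)² = 0.04602 kg·m².
Added inertia Σmr² = (1.48)(0.0880)² = 0.01146 kg·m²; I_f = 0.04602 + 0.01146 = 0.05748 kg·m².
ω_f = I_p ω_i / I_f = (0.04602)(87.3) / 0.05748 = 69.89 rpm.

ω_f ≈ 69.9 rpm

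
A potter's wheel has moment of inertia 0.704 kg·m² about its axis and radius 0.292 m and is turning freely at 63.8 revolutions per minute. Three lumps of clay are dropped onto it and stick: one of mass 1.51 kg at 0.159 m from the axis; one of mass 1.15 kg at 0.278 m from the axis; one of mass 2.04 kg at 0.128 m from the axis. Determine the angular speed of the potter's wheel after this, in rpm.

ω_f ≈ 52.0 rpm

The added mass arrives with no angular momentum about the axis, and any external torque about the axis is negligible, so the system's angular momentum is conserved.
Added inertia Σmr² = (1.51)(0.159)² + (1.15)(0.278)² + (2.04)(0.128)² = 0.1605 kg·m²; I_f = 0.7040 + 0.1605 = 0.8645 kg·m².
ω_f = I_p ω_i / I_f = (0.7040)(63.8) / 0.8645 = 51.96 rpm.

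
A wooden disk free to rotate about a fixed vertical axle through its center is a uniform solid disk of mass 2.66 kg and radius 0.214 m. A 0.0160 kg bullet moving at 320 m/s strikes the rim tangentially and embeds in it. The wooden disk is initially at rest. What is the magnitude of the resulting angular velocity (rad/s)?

|ω_f| ≈ 17.8 rad/s

The axle reaction passes through the axle and exerts no torque about it; angular momentum about the axle is conserved through the impact.
I_p = ½(2.66)(0.214)² = 0.06091 kg·m². Taking the sense of the bullet's angular momentum as positive, L_{bullet} = m v R = (0.0160)(320)(0.214) = 1.096 kg·m²/s.
L_i = 0 + 1.096 = 1.096 kg·m²/s.
After sticking, I_f = I_p + m R² = 0.06091 + (0.0160)(0.214)² = 0.06164 kg·m².
ω_f = L_i / I_f = 1.096 / 0.06164 = 17.78 rad/s.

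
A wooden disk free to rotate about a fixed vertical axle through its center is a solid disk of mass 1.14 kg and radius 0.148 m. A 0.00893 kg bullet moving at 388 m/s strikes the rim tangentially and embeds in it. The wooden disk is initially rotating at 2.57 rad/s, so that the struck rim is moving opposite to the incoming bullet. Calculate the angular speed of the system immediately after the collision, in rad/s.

The axle reaction passes through the axle and exerts no torque about it; angular momentum about the axle is conserved through the impact.
I_p = ½(1.14)(0.148)² = 0.01249 kg·m². Taking the sense of the bullet's angular momentum as positive, L_{bullet} = m v R = (0.00893)(388)(0.148) = 0.5128 kg·m²/s.
L_i = −I_p ω_p + m v R = −(0.01249)(2.57) + 0.5128 = 0.4807 kg·m²/s.
After sticking, I_f = I_p + m R² = 0.01249 + (0.00893)(0.148)² = 0.01268 kg·m².
ω_f = L_i / I_f = 0.4807 / 0.01268 = 37.91 rad/s.

|ω_f| ≈ 37.9 rad/s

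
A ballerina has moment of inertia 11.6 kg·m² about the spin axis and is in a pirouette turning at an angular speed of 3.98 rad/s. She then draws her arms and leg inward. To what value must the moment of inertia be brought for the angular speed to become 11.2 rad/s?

No external torque acts about the spin axis, so angular momentum is conserved.
I₂ = I₁ω₁ / ω₂ = (11.6)(3.98) / (11.2) = 4.122 kg·m².

I₂ ≈ 4.12 kg·m²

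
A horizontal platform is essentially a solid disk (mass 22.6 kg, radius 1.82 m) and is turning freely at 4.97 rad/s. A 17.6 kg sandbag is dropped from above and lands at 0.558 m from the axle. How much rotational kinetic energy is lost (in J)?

energy lost ≈ 59.0 J

The added mass arrives with no angular momentum about the axle, and any external torque about the axle is negligible, so the system's angular momentum is conserved.
I_p = ½(22.6)(1.82)² = 37.43 kg·m².
Added inertia Σmr² = (17.6)(0.558)² = 5.480 kg·m²; I_f = 37.43 + 5.480 = 42.91 kg·m².
ω_f = I_p ω_i / I_f = (37.43)(4.97) / 42.91 = 4.335 rad/s.
KE_i = ½(37.43)(4.970 rad/s)² = 462.3 J; KE_f = ½(42.91)(4.335)² = 403.2 J.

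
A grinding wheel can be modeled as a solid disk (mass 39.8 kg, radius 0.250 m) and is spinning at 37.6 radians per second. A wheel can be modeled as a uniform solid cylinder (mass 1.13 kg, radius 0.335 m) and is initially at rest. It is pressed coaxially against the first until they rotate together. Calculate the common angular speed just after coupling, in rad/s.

No external torque acts about the common axis, so total angular momentum is conserved.
Moments of inertia: I_A = ½(39.8)(0.250)² = 1.244 kg·m²; I_B = ½(1.13)(0.335)² = 0.06341 kg·m².
Taking A's sense as positive: L = (1.244)(37.6) = 46.77 kg·m²·rad/s.
Combined I = 1.244 + 0.06341 = 1.307 kg·m².
ω_f = L / I = 46.77 / 1.307 = 35.78 rad/s.

|ω_f| ≈ 35.8 rad/s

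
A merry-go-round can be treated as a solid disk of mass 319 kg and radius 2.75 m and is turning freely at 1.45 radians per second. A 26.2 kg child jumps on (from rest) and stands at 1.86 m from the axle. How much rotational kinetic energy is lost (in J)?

energy lost ≈ 88.6 J

No external torque acts about the axle; L_before = L_after.
I_p = ½(319)(2.75)² = 1206 kg·m².
Added inertia Σmr² = (26.2)(1.86)² = 90.64 kg·m²; I_f = 1206 + 90.64 = 1297 kg·m².
ω_f = I_p ω_i / I_f = (1206)(1.45) / 1297 = 1.349 rad/s.
KE_i = ½(1206)(1.450 rad/s)² = 1268 J; KE_f = ½(1297)(1.349)² = 1179 J.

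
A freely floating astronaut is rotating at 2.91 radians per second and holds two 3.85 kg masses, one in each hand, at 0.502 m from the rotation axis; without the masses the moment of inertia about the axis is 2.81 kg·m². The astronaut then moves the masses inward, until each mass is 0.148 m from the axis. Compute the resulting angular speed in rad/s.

No external torque acts about the spin axis, so angular momentum is conserved.
I₁ = 2.81 + 2(3.85)(0.502)² = 4.750 kg·m²; I₂ = 2.81 + 2(3.85)(0.148)² = 2.979 kg·m².
ω₂ = I₁ω₁ / I₂ = (4.750)(2.91 rad/s) / (2.979) = 4.641 rad/s.

ω₂ ≈ 4.64 rad/s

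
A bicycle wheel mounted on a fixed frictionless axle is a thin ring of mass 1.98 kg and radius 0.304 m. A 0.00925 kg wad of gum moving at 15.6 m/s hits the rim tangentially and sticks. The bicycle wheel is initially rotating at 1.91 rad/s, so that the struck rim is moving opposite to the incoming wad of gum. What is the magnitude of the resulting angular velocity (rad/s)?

About the axle the impulsive forces during the collision are internal, so angular momentum about that axis is conserved.
I_p = (1.98)(0.304)² = 0.1830 kg·m². Taking the sense of the wad of gum's angular momentum as positive, L_{wad} = m v R = (0.00925)(15.6)(0.304) = 0.04387 kg·m²/s.
L_i = −I_p ω_p + m v R = −(0.1830)(1.91) + 0.04387 = -0.3056 kg·m²/s.
After sticking, I_f = I_p + m R² = 0.1830 + (0.00925)(0.304)² = 0.1838 kg·m².
ω_f = L_i / I_f = -0.3056 / 0.1838 = -1.663 rad/s.

|ω_f| ≈ 1.66 rad/s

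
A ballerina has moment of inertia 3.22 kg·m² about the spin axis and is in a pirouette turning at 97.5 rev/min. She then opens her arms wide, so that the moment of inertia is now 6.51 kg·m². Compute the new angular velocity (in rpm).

ω₂ ≈ 48.2 rpm

With no external torque about the axis, L is conserved: I₁ω₁ = I₂ω₂.
ω₂ = I₁ω₁ / I₂ = (3.220)(97.5 rpm) / (6.510) = 48.23 rpm.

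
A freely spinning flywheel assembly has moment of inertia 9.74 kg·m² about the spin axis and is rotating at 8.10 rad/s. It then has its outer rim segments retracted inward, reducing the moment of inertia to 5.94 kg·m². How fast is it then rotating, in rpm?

No external torque acts about the spin axis, so angular momentum is conserved.
ω₂ = I₁ω₁ / I₂ = (9.740)(8.10 rad/s) / (5.940) = 13.28 rad/s = 126.8 rpm.

ω₂ ≈ 127 rpm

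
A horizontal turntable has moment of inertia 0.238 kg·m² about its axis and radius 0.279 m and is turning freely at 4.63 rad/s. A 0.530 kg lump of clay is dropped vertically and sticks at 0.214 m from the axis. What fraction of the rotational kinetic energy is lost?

The added mass arrives with no angular momentum about the axis, and any external torque about the axis is negligible, so the system's angular momentum is conserved.
Added inertia Σmr² = (0.530)(0.214)² = 0.02427 kg·m²; I_f = 0.2380 + 0.02427 = 0.2623 kg·m².
ω_f = I_p ω_i / I_f = (0.2380)(4.63) / 0.2623 = 4.202 rad/s.
KE_i = ½(0.2380)(4.630 rad/s)² = 2.551 J; KE_f = ½(0.2623)(4.202)² = 2.315 J.
Fraction lost = 0.09254.

fraction ≈ 0.0925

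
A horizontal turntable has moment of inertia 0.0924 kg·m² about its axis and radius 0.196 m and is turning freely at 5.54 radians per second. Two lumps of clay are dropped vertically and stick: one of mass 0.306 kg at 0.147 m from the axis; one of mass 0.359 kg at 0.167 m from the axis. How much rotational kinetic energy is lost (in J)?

energy lost ≈ 0.216 J

No external torque acts about the axis; L_before = L_after.
Added inertia Σmr² = (0.306)(0.147)² + (0.359)(0.167)² = 0.01662 kg·m²; I_f = 0.09240 + 0.01662 = 0.1090 kg·m².
ω_f = I_p ω_i / I_f = (0.09240)(5.54) / 0.1090 = 4.695 rad/s.
KE_i = ½(0.09240)(5.540 rad/s)² = 1.418 J; KE_f = ½(0.1090)(4.695)² = 1.202 J.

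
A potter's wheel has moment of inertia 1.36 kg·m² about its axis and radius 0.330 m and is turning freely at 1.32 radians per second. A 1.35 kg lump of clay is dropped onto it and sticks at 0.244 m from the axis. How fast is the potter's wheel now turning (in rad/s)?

The added mass arrives with no angular momentum about the axis, and any external torque about the axis is negligible, so the system's angular momentum is conserved.
Added inertia Σmr² = (1.35)(0.244)² = 0.08037 kg·m²; I_f = 1.360 + 0.08037 = 1.440 kg·m².
ω_f = I_p ω_i / I_f = (1.360)(1.32) / 1.440 = 1.246 rad/s.

ω_f ≈ 1.25 rad/s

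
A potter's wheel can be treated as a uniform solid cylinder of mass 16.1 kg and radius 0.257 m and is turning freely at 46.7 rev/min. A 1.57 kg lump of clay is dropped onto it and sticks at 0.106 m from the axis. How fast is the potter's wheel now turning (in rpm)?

No external torque acts about the axis; L_before = L_after.
I_p = ½(16.1)(0.257)² = 0.5317 kg·m².
Added inertia Σmr² = (1.57)(0.106)² = 0.01764 kg·m²; I_f = 0.5317 + 0.01764 = 0.5493 kg·m².
ω_f = I_p ω_i / I_f = (0.5317)(46.7) / 0.5493 = 45.20 rpm.

ω_f ≈ 45.2 rpm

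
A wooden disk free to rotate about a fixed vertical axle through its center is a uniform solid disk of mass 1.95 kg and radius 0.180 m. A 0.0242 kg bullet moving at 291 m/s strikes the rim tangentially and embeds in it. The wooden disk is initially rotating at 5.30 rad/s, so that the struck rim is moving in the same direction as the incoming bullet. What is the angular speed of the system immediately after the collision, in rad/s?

|ω_f| ≈ 44.3 rad/s

About the axle the impulsive forces during the collision are internal, so angular momentum about that axis is conserved.
I_p = ½(1.95)(0.180)² = 0.03159 kg·m². Taking the sense of the bullet's angular momentum as positive, L_{bullet} = m v R = (0.0242)(291)(0.180) = 1.268 kg·m²/s.
L_i = +I_p ω_p + m v R = +(0.03159)(5.30) + 1.268 = 1.435 kg·m²/s.
After sticking, I_f = I_p + m R² = 0.03159 + (0.0242)(0.180)² = 0.03237 kg·m².
ω_f = L_i / I_f = 1.435 / 0.03237 = 44.33 rad/s.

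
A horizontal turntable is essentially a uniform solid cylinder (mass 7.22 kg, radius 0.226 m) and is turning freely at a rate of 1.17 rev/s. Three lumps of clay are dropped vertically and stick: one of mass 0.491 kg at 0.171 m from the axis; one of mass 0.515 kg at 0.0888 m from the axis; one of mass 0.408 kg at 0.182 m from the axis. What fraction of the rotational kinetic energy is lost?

fraction ≈ 0.148

No external torque acts about the axis; L_before = L_after.
I_p = ½(7.22)(0.226)² = 0.1844 kg·m².
Added inertia Σmr² = (0.491)(0.171)² + (0.515)(0.0888)² + (0.408)(0.182)² = 0.03193 kg·m²; I_f = 0.1844 + 0.03193 = 0.2163 kg·m².
ω_f = I_p ω_i / I_f = (0.1844)(1.17) / 0.2163 = 0.9973 rev/s.
KE_i = ½(0.1844)(7.351 rad/s)² = 4.982 J; KE_f = ½(0.2163)(6.266)² = 4.247 J.
Fraction lost = 0.1476.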